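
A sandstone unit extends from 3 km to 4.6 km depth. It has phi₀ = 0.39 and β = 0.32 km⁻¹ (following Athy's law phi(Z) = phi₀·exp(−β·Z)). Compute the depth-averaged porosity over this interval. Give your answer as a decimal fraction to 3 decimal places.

⟨phi⟩ = (1/(Z₂−Z₁)) ∫ phi₀ e^(−βZ) dZ = phi₀·(e^(−β·Z₁) − e^(−β·Z₂)) / (β·(Z₂−Z₁))
e^(−0.32×3) = 0.3829; e^(−0.32×4.6) = 0.2295
⟨phi⟩ = 0.39 × (0.3829 − 0.2295) / (0.32 × 1.6) = 0.39 × 0.2997 = 0.1169

0.117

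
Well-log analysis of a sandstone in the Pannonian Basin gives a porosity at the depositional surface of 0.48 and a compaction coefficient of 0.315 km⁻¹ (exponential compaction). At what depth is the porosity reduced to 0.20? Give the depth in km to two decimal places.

2.78 km

Invert Athy's law: z = ln(φ₀/φ) / k
z = ln(0.48/0.2) / 0.315 = ln(2.4) / 0.315 = 0.8755 / 0.315 = 2.779 km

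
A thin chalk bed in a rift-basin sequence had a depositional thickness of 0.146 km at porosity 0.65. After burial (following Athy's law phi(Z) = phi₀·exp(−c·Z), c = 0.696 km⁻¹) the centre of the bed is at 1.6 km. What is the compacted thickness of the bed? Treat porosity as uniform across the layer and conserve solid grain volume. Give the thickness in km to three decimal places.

Porosity at 1.6 km: phi = 0.65·exp(−0.696×1.6) = 0.2134
Solid-volume conservation: h(1−phi) = h₀(1−phi₀) ⇒ h = h₀·(1−phi₀)/(1−phi)
h = 0.146 × (1 − 0.65)/(1 − 0.2134) = 0.146 × 0.4450 = 0.0650 km

0.065 km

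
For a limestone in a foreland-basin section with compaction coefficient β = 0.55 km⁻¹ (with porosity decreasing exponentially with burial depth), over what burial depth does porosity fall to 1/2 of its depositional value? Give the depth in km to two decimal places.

φ/φ₀ = 1/2 ⇒ exp(−β·z) = 1/2 ⇒ z = ln(2) / β
z = 0.6931 / 0.55 = 1.260 km

1.26 km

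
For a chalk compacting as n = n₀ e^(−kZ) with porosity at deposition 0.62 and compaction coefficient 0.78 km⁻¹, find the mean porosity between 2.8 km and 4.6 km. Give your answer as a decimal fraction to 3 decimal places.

0.038

⟨n⟩ = (1/(Z₂−Z₁)) ∫ n₀ e^(−kZ) dZ = n₀·(e^(−k·Z₁) − e^(−k·Z₂)) / (k·(Z₂−Z₁))
e^(−0.78×2.8) = 0.1126; e^(−0.78×4.6) = 0.0277
⟨n⟩ = 0.62 × (0.1126 − 0.0277) / (0.78 × 1.8) = 0.62 × 0.0605 = 0.0375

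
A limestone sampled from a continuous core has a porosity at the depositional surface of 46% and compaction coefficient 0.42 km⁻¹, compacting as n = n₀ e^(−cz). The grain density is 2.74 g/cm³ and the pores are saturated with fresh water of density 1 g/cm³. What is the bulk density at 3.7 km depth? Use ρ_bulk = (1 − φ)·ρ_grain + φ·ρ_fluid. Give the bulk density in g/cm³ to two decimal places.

2.57 g/cm³

Porosity at depth: n = 0.46·exp(−0.42×3.7) = 0.46×0.2114 = 0.0972
Bulk density: ρ_b = (1−n)ρ_g + n·ρ_f = 0.9028×2.74 + 0.0972×1
       = 2.474 + 0.097 = 2.571 g/cm³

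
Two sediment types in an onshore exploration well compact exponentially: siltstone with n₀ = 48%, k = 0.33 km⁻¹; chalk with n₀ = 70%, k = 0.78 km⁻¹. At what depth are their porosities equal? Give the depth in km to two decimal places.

Set n₀ₐ e^(−kₐz) = n₀ᵦ e^(−kᵦz) ⇒ ln(n₀ₐ/n₀ᵦ) = (kₐ − kᵦ)·z
z = ln(0.48/0.7) / (0.33 − 0.78) = -0.3773 / -0.45 = 0.838 km

0.84 km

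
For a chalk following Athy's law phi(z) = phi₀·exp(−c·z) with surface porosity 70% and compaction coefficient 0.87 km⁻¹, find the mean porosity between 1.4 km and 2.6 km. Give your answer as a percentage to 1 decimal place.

12.9%

⟨phi⟩ = (1/(z₂−z₁)) ∫ phi₀ e^(−cz) dz = phi₀·(e^(−c·z₁) − e^(−c·z₂)) / (c·(z₂−z₁))
e^(−0.87×1.4) = 0.2958; e^(−0.87×2.6) = 0.1041
⟨phi⟩ = 0.7 × (0.2958 − 0.1041) / (0.87 × 1.2) = 0.7 × 0.1836 = 0.1285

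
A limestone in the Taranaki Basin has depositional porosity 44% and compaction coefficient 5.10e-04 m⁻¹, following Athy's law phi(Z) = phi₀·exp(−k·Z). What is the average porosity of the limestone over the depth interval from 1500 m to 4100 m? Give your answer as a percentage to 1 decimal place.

Working in km (1 km = 1000 m; k in km⁻¹ = k in m⁻¹ × 1000):
⟨phi⟩ = (1/(Z₂−Z₁)) ∫ phi₀ e^(−kZ) dZ = phi₀·(e^(−k·Z₁) − e^(−k·Z₂)) / (k·(Z₂−Z₁))
e^(−0.51×1.5) = 0.4653; e^(−0.51×4.1) = 0.1236
⟨phi⟩ = 0.44 × (0.4653 − 0.1236) / (0.51 × 2.6) = 0.44 × 0.2577 = 0.1134

11.3%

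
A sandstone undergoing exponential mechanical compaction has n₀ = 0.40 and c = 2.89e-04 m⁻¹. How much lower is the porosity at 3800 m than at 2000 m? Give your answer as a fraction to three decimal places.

Working in km (1 km = 1000 m; c in km⁻¹ = c in m⁻¹ × 1000):
n(2) = 0.4·e^(−0.289×2) = 0.2244
n(3.8) = 0.4·e^(−0.289×3.8) = 0.1334
Δn = 0.2244 − 0.1334 = 0.0910

0.091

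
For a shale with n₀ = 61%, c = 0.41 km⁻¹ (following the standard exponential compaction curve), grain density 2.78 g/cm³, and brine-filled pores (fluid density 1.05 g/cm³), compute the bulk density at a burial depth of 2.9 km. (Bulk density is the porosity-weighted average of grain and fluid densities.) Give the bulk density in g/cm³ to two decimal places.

2.46 g/cm³

Porosity at depth: n = 0.61·exp(−0.41×2.9) = 0.61×0.3045 = 0.1858
Bulk density: ρ_b = (1−n)ρ_g + n·ρ_f = 0.8142×2.78 + 0.1858×1.05
       = 2.264 + 0.195 = 2.459 g/cm³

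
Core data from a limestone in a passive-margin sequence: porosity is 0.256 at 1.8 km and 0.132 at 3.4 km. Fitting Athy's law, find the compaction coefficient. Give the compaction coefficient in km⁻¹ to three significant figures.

0.414 km⁻¹

Athy: φ(z) = φ₀ e^(−cz) ⇒ φ₁/φ₂ = e^{c(z₂−z₁)} ⇒ c = ln(φ₁/φ₂)/(z₂−z₁)
c = ln(0.256/0.132) / (3.4 − 1.8) = ln(1.939) / 1.6 = 0.6624 / 1.6 = 0.414 km⁻¹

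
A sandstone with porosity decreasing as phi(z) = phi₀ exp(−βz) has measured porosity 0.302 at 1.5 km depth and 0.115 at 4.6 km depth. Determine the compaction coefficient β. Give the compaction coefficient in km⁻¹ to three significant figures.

Athy: phi(z) = phi₀ e^(−βz) ⇒ phi₁/phi₂ = e^{β(z₂−z₁)} ⇒ β = ln(phi₁/phi₂)/(z₂−z₁)
β = ln(0.302/0.115) / (4.6 − 1.5) = ln(2.626) / 3.1 = 0.9655 / 3.1 = 0.3114 km⁻¹

0.311 km⁻¹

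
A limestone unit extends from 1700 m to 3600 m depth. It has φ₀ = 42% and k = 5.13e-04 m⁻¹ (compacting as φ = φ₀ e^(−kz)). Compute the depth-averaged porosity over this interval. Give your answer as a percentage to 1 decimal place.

Working in km (1 km = 1000 m; k in km⁻¹ = k in m⁻¹ × 1000):
⟨φ⟩ = (1/(z₂−z₁)) ∫ φ₀ e^(−kz) dz = φ₀·(e^(−k·z₁) − e^(−k·z₂)) / (k·(z₂−z₁))
e^(−0.513×1.7) = 0.4181; e^(−0.513×3.6) = 0.1577
⟨φ⟩ = 0.42 × (0.4181 − 0.1577) / (0.513 × 1.9) = 0.42 × 0.2671 = 0.1122

11.2%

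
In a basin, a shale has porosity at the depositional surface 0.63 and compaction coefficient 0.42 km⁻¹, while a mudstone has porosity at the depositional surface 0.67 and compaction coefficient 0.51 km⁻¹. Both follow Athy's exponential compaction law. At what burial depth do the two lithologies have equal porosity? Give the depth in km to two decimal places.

0.68 km

Set phi₀ₐ e^(−βₐz) = phi₀ᵦ e^(−βᵦz) ⇒ ln(phi₀ₐ/phi₀ᵦ) = (βₐ − βᵦ)·z
z = ln(0.63/0.67) / (0.42 − 0.51) = -0.0616 / -0.09 = 0.684 km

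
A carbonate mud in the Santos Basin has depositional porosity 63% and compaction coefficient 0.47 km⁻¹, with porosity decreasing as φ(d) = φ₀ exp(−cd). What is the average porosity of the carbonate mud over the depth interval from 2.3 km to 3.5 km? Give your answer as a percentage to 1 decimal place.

16.3%

⟨φ⟩ = (1/(d₂−d₁)) ∫ φ₀ e^(−cd) dd = φ₀·(e^(−c·d₁) − e^(−c·d₂)) / (c·(d₂−d₁))
e^(−0.47×2.3) = 0.3393; e^(−0.47×3.5) = 0.1930
⟨φ⟩ = 0.63 × (0.3393 − 0.1930) / (0.47 × 1.2) = 0.63 × 0.2593 = 0.1634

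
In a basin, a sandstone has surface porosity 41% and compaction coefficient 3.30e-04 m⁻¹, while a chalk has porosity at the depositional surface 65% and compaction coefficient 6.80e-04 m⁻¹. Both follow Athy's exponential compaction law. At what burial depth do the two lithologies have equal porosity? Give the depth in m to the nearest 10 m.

Working in km (1 km = 1000 m; k in km⁻¹ = k in m⁻¹ × 1000):
Set phi₀ₐ e^(−kₐZ) = phi₀ᵦ e^(−kᵦZ) ⇒ ln(phi₀ₐ/phi₀ᵦ) = (kₐ − kᵦ)·Z
Z = ln(0.41/0.65) / (0.33 − 0.68) = -0.4608 / -0.35 = 1.317 km

1320 m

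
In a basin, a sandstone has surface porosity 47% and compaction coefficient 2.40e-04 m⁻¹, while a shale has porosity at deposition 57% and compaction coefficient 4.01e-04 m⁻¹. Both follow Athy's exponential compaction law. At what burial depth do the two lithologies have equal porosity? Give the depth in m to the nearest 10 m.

1200 m

Working in km (1 km = 1000 m; c in km⁻¹ = c in m⁻¹ × 1000):
Set phi₀ₐ e^(−cₐz) = phi₀ᵦ e^(−cᵦz) ⇒ ln(phi₀ₐ/phi₀ᵦ) = (cₐ − cᵦ)·z
z = ln(0.47/0.57) / (0.24 − 0.401) = -0.1929 / -0.161 = 1.198 km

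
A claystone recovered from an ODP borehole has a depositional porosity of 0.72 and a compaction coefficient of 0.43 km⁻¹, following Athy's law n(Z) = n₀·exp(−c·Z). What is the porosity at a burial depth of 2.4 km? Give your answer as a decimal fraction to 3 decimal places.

n = n₀·exp(−c·Z) = 0.72 × exp(−0.43 × 2.4) = 0.72 × exp(−1.032)
  = 0.72 × 0.3563 = 0.2565

0.257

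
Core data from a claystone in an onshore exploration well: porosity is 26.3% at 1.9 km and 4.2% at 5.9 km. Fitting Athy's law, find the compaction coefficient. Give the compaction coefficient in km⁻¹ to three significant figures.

Athy: phi(d) = phi₀ e^(−cd) ⇒ phi₁/phi₂ = e^{c(d₂−d₁)} ⇒ c = ln(phi₁/phi₂)/(d₂−d₁)
c = ln(0.263/0.042) / (5.9 − 1.9) = ln(6.262) / 4 = 1.8345 / 4 = 0.4586 km⁻¹

0.459 km⁻¹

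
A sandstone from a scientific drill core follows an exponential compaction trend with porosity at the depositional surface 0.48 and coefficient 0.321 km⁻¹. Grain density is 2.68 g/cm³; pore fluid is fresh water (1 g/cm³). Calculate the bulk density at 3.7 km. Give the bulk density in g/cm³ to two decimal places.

2.43 g/cm³

Porosity at depth: n = 0.48·exp(−0.321×3.7) = 0.48×0.3049 = 0.1464
Bulk density: ρ_b = (1−n)ρ_g + n·ρ_f = 0.8536×2.68 + 0.1464×1
       = 2.288 + 0.146 = 2.434 g/cm³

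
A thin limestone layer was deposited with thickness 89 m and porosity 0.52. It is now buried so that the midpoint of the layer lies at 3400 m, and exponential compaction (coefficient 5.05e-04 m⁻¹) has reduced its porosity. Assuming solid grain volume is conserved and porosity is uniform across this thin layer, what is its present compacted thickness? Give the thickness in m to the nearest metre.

Working in km (1 km = 1000 m; c in km⁻¹ = c in m⁻¹ × 1000):
Porosity at 3.4 km: phi = 0.52·exp(−0.505×3.4) = 0.0934
Solid-volume conservation: h(1−phi) = h₀(1−phi₀) ⇒ h = h₀·(1−phi₀)/(1−phi)
h = 0.089 × (1 − 0.52)/(1 − 0.0934) = 0.089 × 0.5294 = 0.0471 km

47 m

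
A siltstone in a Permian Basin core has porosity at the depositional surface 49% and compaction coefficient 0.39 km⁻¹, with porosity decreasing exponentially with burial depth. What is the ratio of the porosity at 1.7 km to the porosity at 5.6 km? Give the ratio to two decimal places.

4.58

phi(d₁)/phi(d₂) = e^(−k·d₁)/e^(−k·d₂) = e^{k(d₂−d₁)}
= exp(0.39 × 3.9) = exp(1.521) = 4.5768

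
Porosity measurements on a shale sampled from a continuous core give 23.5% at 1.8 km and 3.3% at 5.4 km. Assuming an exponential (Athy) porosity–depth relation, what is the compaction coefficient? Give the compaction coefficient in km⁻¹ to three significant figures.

0.545 km⁻¹

Athy: phi(Z) = phi₀ e^(−βZ) ⇒ phi₁/phi₂ = e^{β(Z₂−Z₁)} ⇒ β = ln(phi₁/phi₂)/(Z₂−Z₁)
β = ln(0.235/0.033) / (5.4 − 1.8) = ln(7.121) / 3.6 = 1.9631 / 3.6 = 0.5453 km⁻¹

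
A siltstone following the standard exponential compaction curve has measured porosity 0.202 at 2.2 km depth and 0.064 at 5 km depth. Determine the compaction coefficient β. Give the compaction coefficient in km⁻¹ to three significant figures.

Athy: phi(Z) = phi₀ e^(−βZ) ⇒ phi₁/phi₂ = e^{β(Z₂−Z₁)} ⇒ β = ln(phi₁/phi₂)/(Z₂−Z₁)
β = ln(0.202/0.064) / (5 − 2.2) = ln(3.156) / 2.8 = 1.1494 / 2.8 = 0.4105 km⁻¹

0.410 km⁻¹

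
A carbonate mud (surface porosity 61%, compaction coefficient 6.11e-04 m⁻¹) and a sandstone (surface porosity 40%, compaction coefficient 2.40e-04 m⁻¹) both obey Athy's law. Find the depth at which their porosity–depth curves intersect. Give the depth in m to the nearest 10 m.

Working in km (1 km = 1000 m; c in km⁻¹ = c in m⁻¹ × 1000):
Set φ₀ₐ e^(−cₐz) = φ₀ᵦ e^(−cᵦz) ⇒ ln(φ₀ₐ/φ₀ᵦ) = (cₐ − cᵦ)·z
z = ln(0.61/0.4) / (0.611 − 0.24) = 0.4220 / 0.371 = 1.137 km

1140 m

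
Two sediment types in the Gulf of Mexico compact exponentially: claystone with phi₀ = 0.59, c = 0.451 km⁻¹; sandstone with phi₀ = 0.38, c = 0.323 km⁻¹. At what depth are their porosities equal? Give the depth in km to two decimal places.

3.44 km

Set phi₀ₐ e^(−cₐd) = phi₀ᵦ e^(−cᵦd) ⇒ ln(phi₀ₐ/phi₀ᵦ) = (cₐ − cᵦ)·d
d = ln(0.59/0.38) / (0.451 − 0.323) = 0.4400 / 0.128 = 3.437 km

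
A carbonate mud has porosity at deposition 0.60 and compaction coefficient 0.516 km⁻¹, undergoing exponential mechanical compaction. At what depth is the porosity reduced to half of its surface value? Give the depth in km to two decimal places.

φ/φ₀ = 1/2 ⇒ exp(−β·Z) = 1/2 ⇒ Z = ln(2) / β
Z = 0.6931 / 0.516 = 1.343 km

1.34 km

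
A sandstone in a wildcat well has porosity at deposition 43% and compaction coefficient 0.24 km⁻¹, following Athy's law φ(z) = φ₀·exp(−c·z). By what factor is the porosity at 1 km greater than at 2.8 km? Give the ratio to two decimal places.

φ(z₁)/φ(z₂) = e^(−c·z₁)/e^(−c·z₂) = e^{c(z₂−z₁)}
= exp(0.24 × 1.8) = exp(0.432) = 1.5403

1.54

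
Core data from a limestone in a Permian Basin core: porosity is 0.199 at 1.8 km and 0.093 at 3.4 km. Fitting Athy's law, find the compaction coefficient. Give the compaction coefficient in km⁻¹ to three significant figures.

Athy: n(z) = n₀ e^(−cz) ⇒ n₁/n₂ = e^{c(z₂−z₁)} ⇒ c = ln(n₁/n₂)/(z₂−z₁)
c = ln(0.199/0.093) / (3.4 − 1.8) = ln(2.14) / 1.6 = 0.7607 / 1.6 = 0.4754 km⁻¹

0.475 km⁻¹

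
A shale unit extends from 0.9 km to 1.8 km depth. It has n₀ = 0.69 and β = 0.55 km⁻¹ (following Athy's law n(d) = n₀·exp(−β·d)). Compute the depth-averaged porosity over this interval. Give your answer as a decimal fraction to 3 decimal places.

⟨n⟩ = (1/(d₂−d₁)) ∫ n₀ e^(−βd) dd = n₀·(e^(−β·d₁) − e^(−β·d₂)) / (β·(d₂−d₁))
e^(−0.55×0.9) = 0.6096; e^(−0.55×1.8) = 0.3716
⟨n⟩ = 0.69 × (0.6096 − 0.3716) / (0.55 × 0.9) = 0.69 × 0.4808 = 0.3317

0.332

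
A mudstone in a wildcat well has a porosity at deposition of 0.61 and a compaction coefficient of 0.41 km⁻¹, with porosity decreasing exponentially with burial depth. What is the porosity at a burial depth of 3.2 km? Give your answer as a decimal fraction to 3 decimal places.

φ = φ₀·exp(−k·d) = 0.61 × exp(−0.41 × 3.2) = 0.61 × exp(−1.312)
  = 0.61 × 0.2693 = 0.1643

0.164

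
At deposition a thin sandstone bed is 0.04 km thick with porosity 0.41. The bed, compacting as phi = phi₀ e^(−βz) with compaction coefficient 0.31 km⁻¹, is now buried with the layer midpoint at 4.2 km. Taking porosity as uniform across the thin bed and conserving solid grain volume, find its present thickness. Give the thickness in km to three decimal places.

0.027 km

Porosity at 4.2 km: phi = 0.41·exp(−0.31×4.2) = 0.1115
Solid-volume conservation: h(1−phi) = h₀(1−phi₀) ⇒ h = h₀·(1−phi₀)/(1−phi)
h = 0.04 × (1 − 0.41)/(1 − 0.1115) = 0.04 × 0.6641 = 0.0266 km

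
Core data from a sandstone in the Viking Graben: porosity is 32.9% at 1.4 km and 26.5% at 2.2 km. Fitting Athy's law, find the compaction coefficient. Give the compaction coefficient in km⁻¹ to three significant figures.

0.270 km⁻¹

Athy: n(d) = n₀ e^(−cd) ⇒ n₁/n₂ = e^{c(d₂−d₁)} ⇒ c = ln(n₁/n₂)/(d₂−d₁)
c = ln(0.329/0.265) / (2.2 − 1.4) = ln(1.242) / 0.8 = 0.2163 / 0.8 = 0.2704 km⁻¹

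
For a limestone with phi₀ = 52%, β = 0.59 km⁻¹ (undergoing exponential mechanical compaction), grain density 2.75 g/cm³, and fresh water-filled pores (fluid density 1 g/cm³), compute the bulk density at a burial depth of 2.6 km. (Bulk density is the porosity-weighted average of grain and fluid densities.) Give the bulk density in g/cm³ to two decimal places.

2.55 g/cm³

Porosity at depth: phi = 0.52·exp(−0.59×2.6) = 0.52×0.2157 = 0.1121
Bulk density: ρ_b = (1−phi)ρ_g + phi·ρ_f = 0.8879×2.75 + 0.1121×1
       = 2.442 + 0.112 = 2.554 g/cm³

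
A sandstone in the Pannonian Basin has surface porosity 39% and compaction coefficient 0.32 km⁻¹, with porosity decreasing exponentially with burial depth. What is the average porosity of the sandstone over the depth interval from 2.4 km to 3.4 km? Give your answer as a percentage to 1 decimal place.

15.5%

⟨n⟩ = (1/(z₂−z₁)) ∫ n₀ e^(−βz) dz = n₀·(e^(−β·z₁) − e^(−β·z₂)) / (β·(z₂−z₁))
e^(−0.32×2.4) = 0.4639; e^(−0.32×3.4) = 0.3369
⟨n⟩ = 0.39 × (0.4639 − 0.3369) / (0.32 × 1) = 0.39 × 0.3970 = 0.1548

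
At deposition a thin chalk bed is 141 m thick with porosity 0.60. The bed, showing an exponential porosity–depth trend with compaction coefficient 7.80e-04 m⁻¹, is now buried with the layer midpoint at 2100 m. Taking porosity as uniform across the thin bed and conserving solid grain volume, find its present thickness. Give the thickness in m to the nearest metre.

Working in km (1 km = 1000 m; c in km⁻¹ = c in m⁻¹ × 1000):
Porosity at 2.1 km: n = 0.6·exp(−0.78×2.1) = 0.1166
Solid-volume conservation: h(1−n) = h₀(1−n₀) ⇒ h = h₀·(1−n₀)/(1−n)
h = 0.141 × (1 − 0.6)/(1 − 0.1166) = 0.141 × 0.4528 = 0.0638 km

64 m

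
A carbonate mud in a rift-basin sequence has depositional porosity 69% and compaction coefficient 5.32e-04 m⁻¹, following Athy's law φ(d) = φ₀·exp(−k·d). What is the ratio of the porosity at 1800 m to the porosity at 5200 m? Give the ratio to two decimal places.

6.10

Working in km (1 km = 1000 m; k in km⁻¹ = k in m⁻¹ × 1000):
φ(d₁)/φ(d₂) = e^(−k·d₁)/e^(−k·d₂) = e^{k(d₂−d₁)}
= exp(0.532 × 3.4) = exp(1.809) = 6.1031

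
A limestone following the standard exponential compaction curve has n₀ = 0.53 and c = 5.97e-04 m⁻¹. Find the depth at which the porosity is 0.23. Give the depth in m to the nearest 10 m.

1400 m

Working in km (1 km = 1000 m; c in km⁻¹ = c in m⁻¹ × 1000):
Invert Athy's law: z = ln(n₀/n) / c
z = ln(0.53/0.23) / 0.597 = ln(2.304) / 0.597 = 0.8348 / 0.597 = 1.398 km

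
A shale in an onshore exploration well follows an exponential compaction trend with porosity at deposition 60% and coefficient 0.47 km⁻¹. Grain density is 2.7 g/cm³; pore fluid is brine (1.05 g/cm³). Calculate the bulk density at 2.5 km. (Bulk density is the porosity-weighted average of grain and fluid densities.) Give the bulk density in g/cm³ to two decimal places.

2.39 g/cm³

Porosity at depth: φ = 0.6·exp(−0.47×2.5) = 0.6×0.3088 = 0.1853
Bulk density: ρ_b = (1−φ)ρ_g + φ·ρ_f = 0.8147×2.7 + 0.1853×1.05
       = 2.200 + 0.195 = 2.394 g/cm³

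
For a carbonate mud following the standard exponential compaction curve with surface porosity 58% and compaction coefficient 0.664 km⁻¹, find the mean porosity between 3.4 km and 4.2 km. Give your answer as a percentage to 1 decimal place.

4.7%

⟨φ⟩ = (1/(d₂−d₁)) ∫ φ₀ e^(−βd) dd = φ₀·(e^(−β·d₁) − e^(−β·d₂)) / (β·(d₂−d₁))
e^(−0.664×3.4) = 0.1046; e^(−0.664×4.2) = 0.0615
⟨φ⟩ = 0.58 × (0.1046 − 0.0615) / (0.664 × 0.8) = 0.58 × 0.0811 = 0.0471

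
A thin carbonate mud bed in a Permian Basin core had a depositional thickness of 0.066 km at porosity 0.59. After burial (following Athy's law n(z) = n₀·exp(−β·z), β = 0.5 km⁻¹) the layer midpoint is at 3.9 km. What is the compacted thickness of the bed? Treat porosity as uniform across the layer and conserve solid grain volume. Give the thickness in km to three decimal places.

0.030 km

Porosity at 3.9 km: n = 0.59·exp(−0.5×3.9) = 0.0839
Solid-volume conservation: h(1−n) = h₀(1−n₀) ⇒ h = h₀·(1−n₀)/(1−n)
h = 0.066 × (1 − 0.59)/(1 − 0.0839) = 0.066 × 0.4476 = 0.0295 km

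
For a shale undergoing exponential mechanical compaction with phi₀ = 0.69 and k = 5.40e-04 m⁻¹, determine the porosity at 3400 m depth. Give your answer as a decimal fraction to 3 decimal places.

Working in km (1 km = 1000 m; k in km⁻¹ = k in m⁻¹ × 1000):
phi = phi₀·exp(−k·z) = 0.69 × exp(−0.54 × 3.4) = 0.69 × exp(−1.836)
  = 0.69 × 0.1595 = 0.1100

0.110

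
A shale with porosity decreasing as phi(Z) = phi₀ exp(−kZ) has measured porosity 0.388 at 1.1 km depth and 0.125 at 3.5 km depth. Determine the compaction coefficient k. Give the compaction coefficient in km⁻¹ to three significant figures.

Athy: phi(Z) = phi₀ e^(−kZ) ⇒ phi₁/phi₂ = e^{k(Z₂−Z₁)} ⇒ k = ln(phi₁/phi₂)/(Z₂−Z₁)
k = ln(0.388/0.125) / (3.5 − 1.1) = ln(3.104) / 2.4 = 1.1327 / 2.4 = 0.472 km⁻¹

0.472 km⁻¹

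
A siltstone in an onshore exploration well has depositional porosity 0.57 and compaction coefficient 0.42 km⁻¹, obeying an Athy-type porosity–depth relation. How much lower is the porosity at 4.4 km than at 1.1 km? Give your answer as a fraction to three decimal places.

0.269

φ(1.1) = 0.57·e^(−0.42×1.1) = 0.3591
φ(4.4) = 0.57·e^(−0.42×4.4) = 0.0898
Δφ = 0.3591 − 0.0898 = 0.2693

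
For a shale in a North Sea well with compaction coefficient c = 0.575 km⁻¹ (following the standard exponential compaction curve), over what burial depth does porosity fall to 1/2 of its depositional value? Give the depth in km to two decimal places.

phi/phi₀ = 1/2 ⇒ exp(−c·z) = 1/2 ⇒ z = ln(2) / c
z = 0.6931 / 0.575 = 1.205 km

1.21 km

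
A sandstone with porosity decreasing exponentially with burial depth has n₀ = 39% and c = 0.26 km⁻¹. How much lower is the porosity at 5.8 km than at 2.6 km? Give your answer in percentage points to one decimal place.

11.2 percentage points

n(2.6) = 0.39·e^(−0.26×2.6) = 0.1984
n(5.8) = 0.39·e^(−0.26×5.8) = 0.0863
Δn = 0.1984 − 0.0863 = 0.1120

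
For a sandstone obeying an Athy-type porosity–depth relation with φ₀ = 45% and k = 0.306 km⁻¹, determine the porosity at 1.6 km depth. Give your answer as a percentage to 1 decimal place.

27.6%

φ = φ₀·exp(−k·d) = 0.45 × exp(−0.306 × 1.6) = 0.45 × exp(−0.4896)
  = 0.45 × 0.6129 = 0.2758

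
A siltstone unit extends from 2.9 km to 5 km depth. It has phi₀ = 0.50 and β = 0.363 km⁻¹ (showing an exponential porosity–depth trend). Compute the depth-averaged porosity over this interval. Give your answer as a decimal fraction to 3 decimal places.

⟨phi⟩ = (1/(z₂−z₁)) ∫ phi₀ e^(−βz) dz = phi₀·(e^(−β·z₁) − e^(−β·z₂)) / (β·(z₂−z₁))
e^(−0.363×2.9) = 0.3490; e^(−0.363×5) = 0.1628
⟨phi⟩ = 0.5 × (0.3490 − 0.1628) / (0.363 × 2.1) = 0.5 × 0.2442 = 0.1221

0.122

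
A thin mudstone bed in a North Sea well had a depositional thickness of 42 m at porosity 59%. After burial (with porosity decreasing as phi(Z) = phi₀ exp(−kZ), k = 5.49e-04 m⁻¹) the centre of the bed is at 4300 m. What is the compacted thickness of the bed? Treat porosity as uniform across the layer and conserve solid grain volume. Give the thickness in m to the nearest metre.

18 m

Working in km (1 km = 1000 m; k in km⁻¹ = k in m⁻¹ × 1000):
Porosity at 4.3 km: phi = 0.59·exp(−0.549×4.3) = 0.0557
Solid-volume conservation: h(1−phi) = h₀(1−phi₀) ⇒ h = h₀·(1−phi₀)/(1−phi)
h = 0.042 × (1 − 0.59)/(1 − 0.0557) = 0.042 × 0.4342 = 0.0182 km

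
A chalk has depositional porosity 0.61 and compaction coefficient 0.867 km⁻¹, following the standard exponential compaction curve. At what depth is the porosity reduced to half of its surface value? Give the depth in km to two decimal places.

n/n₀ = 1/2 ⇒ exp(−β·z) = 1/2 ⇒ z = ln(2) / β
z = 0.6931 / 0.867 = 0.799 km

0.80 km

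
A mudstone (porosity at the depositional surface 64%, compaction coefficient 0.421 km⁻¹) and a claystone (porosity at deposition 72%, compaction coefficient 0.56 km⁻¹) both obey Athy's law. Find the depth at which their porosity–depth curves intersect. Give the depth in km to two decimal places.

Set φ₀ₐ e^(−cₐz) = φ₀ᵦ e^(−cᵦz) ⇒ ln(φ₀ₐ/φ₀ᵦ) = (cₐ − cᵦ)·z
z = ln(0.64/0.72) / (0.421 − 0.56) = -0.1178 / -0.139 = 0.847 km

0.85 km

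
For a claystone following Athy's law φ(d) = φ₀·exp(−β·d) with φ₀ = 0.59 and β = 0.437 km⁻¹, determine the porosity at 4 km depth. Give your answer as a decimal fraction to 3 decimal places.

0.103

φ = φ₀·exp(−β·d) = 0.59 × exp(−0.437 × 4) = 0.59 × exp(−1.748)
  = 0.59 × 0.1741 = 0.1027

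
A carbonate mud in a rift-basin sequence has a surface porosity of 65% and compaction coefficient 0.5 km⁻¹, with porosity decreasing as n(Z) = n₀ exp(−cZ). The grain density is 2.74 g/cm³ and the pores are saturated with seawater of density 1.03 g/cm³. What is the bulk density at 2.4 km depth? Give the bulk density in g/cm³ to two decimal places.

Porosity at depth: n = 0.65·exp(−0.5×2.4) = 0.65×0.3012 = 0.1958
Bulk density: ρ_b = (1−n)ρ_g + n·ρ_f = 0.8042×2.74 + 0.1958×1.03
       = 2.204 + 0.202 = 2.405 g/cm³

2.41 g/cm³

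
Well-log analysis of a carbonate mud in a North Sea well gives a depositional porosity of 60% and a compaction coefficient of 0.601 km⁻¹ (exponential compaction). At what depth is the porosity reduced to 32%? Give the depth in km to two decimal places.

1.05 km

Invert Athy's law: z = ln(n₀/n) / c
z = ln(0.6/0.32) / 0.601 = ln(1.875) / 0.601 = 0.6286 / 0.601 = 1.046 km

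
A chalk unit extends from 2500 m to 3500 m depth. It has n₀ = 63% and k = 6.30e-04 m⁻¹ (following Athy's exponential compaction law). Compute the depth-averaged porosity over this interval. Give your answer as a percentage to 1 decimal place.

Working in km (1 km = 1000 m; k in km⁻¹ = k in m⁻¹ × 1000):
⟨n⟩ = (1/(z₂−z₁)) ∫ n₀ e^(−kz) dz = n₀·(e^(−k·z₁) − e^(−k·z₂)) / (k·(z₂−z₁))
e^(−0.63×2.5) = 0.2070; e^(−0.63×3.5) = 0.1103
⟨n⟩ = 0.63 × (0.2070 − 0.1103) / (0.63 × 1) = 0.63 × 0.1536 = 0.0968

9.7%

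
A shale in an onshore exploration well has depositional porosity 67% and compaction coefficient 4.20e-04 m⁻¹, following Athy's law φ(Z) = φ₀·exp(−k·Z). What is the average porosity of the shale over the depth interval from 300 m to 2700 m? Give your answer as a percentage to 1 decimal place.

37.2%

Working in km (1 km = 1000 m; k in km⁻¹ = k in m⁻¹ × 1000):
⟨φ⟩ = (1/(Z₂−Z₁)) ∫ φ₀ e^(−kZ) dZ = φ₀·(e^(−k·Z₁) − e^(−k·Z₂)) / (k·(Z₂−Z₁))
e^(−0.42×0.3) = 0.8816; e^(−0.42×2.7) = 0.3217
⟨φ⟩ = 0.67 × (0.8816 − 0.3217) / (0.42 × 2.4) = 0.67 × 0.5554 = 0.3721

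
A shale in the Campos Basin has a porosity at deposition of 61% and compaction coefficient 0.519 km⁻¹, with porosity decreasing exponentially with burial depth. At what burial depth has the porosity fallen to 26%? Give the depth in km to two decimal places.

Invert Athy's law: d = ln(n₀/n) / k
d = ln(0.61/0.26) / 0.519 = ln(2.346) / 0.519 = 0.8528 / 0.519 = 1.643 km

1.64 km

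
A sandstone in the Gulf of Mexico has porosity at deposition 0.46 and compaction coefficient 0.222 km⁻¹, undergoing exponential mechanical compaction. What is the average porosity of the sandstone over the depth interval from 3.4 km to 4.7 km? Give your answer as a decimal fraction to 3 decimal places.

0.188

⟨φ⟩ = (1/(z₂−z₁)) ∫ φ₀ e^(−βz) dz = φ₀·(e^(−β·z₁) − e^(−β·z₂)) / (β·(z₂−z₁))
e^(−0.222×3.4) = 0.4701; e^(−0.222×4.7) = 0.3523
⟨φ⟩ = 0.46 × (0.4701 − 0.3523) / (0.222 × 1.3) = 0.46 × 0.4083 = 0.1878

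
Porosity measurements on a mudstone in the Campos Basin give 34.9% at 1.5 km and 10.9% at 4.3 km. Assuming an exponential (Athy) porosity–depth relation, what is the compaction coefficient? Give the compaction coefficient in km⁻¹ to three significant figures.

0.416 km⁻¹

Athy: n(z) = n₀ e^(−βz) ⇒ n₁/n₂ = e^{β(z₂−z₁)} ⇒ β = ln(n₁/n₂)/(z₂−z₁)
β = ln(0.349/0.109) / (4.3 − 1.5) = ln(3.202) / 2.8 = 1.1637 / 2.8 = 0.4156 km⁻¹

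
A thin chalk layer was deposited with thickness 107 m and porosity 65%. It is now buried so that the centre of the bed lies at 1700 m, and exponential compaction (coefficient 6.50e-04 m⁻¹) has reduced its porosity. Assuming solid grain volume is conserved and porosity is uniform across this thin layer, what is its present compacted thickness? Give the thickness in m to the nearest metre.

Working in km (1 km = 1000 m; k in km⁻¹ = k in m⁻¹ × 1000):
Porosity at 1.7 km: n = 0.65·exp(−0.65×1.7) = 0.2153
Solid-volume conservation: h(1−n) = h₀(1−n₀) ⇒ h = h₀·(1−n₀)/(1−n)
h = 0.107 × (1 − 0.65)/(1 − 0.2153) = 0.107 × 0.4460 = 0.0477 km

48 m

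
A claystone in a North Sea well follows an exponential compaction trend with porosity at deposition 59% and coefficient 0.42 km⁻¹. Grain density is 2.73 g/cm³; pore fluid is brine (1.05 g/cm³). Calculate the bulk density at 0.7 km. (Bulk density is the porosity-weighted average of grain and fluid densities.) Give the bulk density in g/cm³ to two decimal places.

1.99 g/cm³

Porosity at depth: φ = 0.59·exp(−0.42×0.7) = 0.59×0.7453 = 0.4397
Bulk density: ρ_b = (1−φ)ρ_g + φ·ρ_f = 0.5603×2.73 + 0.4397×1.05
       = 1.530 + 0.462 = 1.991 g/cm³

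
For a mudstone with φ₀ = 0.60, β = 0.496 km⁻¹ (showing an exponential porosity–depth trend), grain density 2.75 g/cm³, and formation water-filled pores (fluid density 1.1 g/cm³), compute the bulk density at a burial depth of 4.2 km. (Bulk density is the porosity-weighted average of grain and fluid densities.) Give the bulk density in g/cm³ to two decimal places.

2.63 g/cm³

Porosity at depth: φ = 0.6·exp(−0.496×4.2) = 0.6×0.1245 = 0.0747
Bulk density: ρ_b = (1−φ)ρ_g + φ·ρ_f = 0.9253×2.75 + 0.0747×1.1
       = 2.545 + 0.082 = 2.627 g/cm³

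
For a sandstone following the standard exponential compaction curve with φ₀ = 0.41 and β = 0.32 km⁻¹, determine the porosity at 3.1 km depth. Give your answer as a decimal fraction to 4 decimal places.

0.1520

φ = φ₀·exp(−β·Z) = 0.41 × exp(−0.32 × 3.1) = 0.41 × exp(−0.992)
  = 0.41 × 0.3708 = 0.1520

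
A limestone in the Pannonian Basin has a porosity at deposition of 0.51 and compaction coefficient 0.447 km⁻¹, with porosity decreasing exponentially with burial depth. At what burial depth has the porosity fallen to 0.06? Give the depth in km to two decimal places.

4.79 km

Invert Athy's law: Z = ln(phi₀/phi) / k
Z = ln(0.51/0.06) / 0.447 = ln(8.5) / 0.447 = 2.1401 / 0.447 = 4.788 km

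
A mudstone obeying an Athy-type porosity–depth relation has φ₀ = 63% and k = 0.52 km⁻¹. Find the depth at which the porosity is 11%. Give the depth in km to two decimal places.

3.36 km

Invert Athy's law: z = ln(φ₀/φ) / k
z = ln(0.63/0.11) / 0.52 = ln(5.727) / 0.52 = 1.7452 / 0.52 = 3.356 km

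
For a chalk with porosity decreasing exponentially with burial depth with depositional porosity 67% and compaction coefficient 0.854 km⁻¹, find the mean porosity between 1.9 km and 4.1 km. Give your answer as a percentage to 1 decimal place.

⟨n⟩ = (1/(d₂−d₁)) ∫ n₀ e^(−cd) dd = n₀·(e^(−c·d₁) − e^(−c·d₂)) / (c·(d₂−d₁))
e^(−0.854×1.9) = 0.1974; e^(−0.854×4.1) = 0.0302
⟨n⟩ = 0.67 × (0.1974 − 0.0302) / (0.854 × 2.2) = 0.67 × 0.0890 = 0.0596

6.0%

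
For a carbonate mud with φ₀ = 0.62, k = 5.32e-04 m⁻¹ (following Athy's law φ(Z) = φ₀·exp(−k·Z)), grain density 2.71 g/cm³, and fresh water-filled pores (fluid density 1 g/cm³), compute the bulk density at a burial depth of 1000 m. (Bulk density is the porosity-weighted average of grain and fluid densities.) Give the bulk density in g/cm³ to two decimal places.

Working in km (1 km = 1000 m; k in km⁻¹ = k in m⁻¹ × 1000):
Porosity at depth: φ = 0.62·exp(−0.532×1) = 0.62×0.5874 = 0.3642
Bulk density: ρ_b = (1−φ)ρ_g + φ·ρ_f = 0.6358×2.71 + 0.3642×1
       = 1.723 + 0.364 = 2.087 g/cm³

2.09 g/cm³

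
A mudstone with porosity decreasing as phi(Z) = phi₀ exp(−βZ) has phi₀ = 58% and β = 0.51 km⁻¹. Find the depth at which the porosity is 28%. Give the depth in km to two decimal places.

Invert Athy's law: Z = ln(phi₀/phi) / β
Z = ln(0.58/0.28) / 0.51 = ln(2.071) / 0.51 = 0.7282 / 0.51 = 1.428 km

1.43 km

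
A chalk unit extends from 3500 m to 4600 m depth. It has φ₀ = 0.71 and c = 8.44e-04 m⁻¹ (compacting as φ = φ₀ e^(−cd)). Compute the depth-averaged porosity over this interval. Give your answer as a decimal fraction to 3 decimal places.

0.024

Working in km (1 km = 1000 m; c in km⁻¹ = c in m⁻¹ × 1000):
⟨φ⟩ = (1/(d₂−d₁)) ∫ φ₀ e^(−cd) dd = φ₀·(e^(−c·d₁) − e^(−c·d₂)) / (c·(d₂−d₁))
e^(−0.844×3.5) = 0.0521; e^(−0.844×4.6) = 0.0206
⟨φ⟩ = 0.71 × (0.0521 − 0.0206) / (0.844 × 1.1) = 0.71 × 0.0340 = 0.0241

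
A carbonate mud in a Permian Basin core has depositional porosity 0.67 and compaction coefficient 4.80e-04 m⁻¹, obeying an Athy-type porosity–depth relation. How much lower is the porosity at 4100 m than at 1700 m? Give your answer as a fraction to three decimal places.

Working in km (1 km = 1000 m; k in km⁻¹ = k in m⁻¹ × 1000):
φ(1.7) = 0.67·e^(−0.48×1.7) = 0.2963
φ(4.1) = 0.67·e^(−0.48×4.1) = 0.0936
Δφ = 0.2963 − 0.0936 = 0.2026

0.203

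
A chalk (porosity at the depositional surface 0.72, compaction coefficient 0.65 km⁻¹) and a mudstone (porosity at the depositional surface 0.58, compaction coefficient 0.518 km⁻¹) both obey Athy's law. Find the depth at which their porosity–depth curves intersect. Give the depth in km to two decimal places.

1.64 km

Set φ₀ₐ e^(−cₐz) = φ₀ᵦ e^(−cᵦz) ⇒ ln(φ₀ₐ/φ₀ᵦ) = (cₐ − cᵦ)·z
z = ln(0.72/0.58) / (0.65 − 0.518) = 0.2162 / 0.132 = 1.638 km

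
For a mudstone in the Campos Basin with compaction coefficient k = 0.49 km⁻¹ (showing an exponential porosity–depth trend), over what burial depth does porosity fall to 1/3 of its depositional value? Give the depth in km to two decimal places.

phi/phi₀ = 1/3 ⇒ exp(−k·z) = 1/3 ⇒ z = ln(3) / k
z = 1.0986 / 0.49 = 2.242 km

2.24 km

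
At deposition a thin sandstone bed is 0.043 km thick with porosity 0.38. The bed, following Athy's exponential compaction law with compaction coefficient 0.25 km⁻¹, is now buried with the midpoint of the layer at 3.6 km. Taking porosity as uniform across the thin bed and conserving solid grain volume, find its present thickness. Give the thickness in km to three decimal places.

Porosity at 3.6 km: n = 0.38·exp(−0.25×3.6) = 0.1545
Solid-volume conservation: h(1−n) = h₀(1−n₀) ⇒ h = h₀·(1−n₀)/(1−n)
h = 0.043 × (1 − 0.38)/(1 − 0.1545) = 0.043 × 0.7333 = 0.0315 km

0.032 km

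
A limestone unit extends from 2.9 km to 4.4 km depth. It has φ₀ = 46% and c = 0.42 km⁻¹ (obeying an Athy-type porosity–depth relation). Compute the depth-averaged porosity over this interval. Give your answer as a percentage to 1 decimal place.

10.1%

⟨φ⟩ = (1/(d₂−d₁)) ∫ φ₀ e^(−cd) dd = φ₀·(e^(−c·d₁) − e^(−c·d₂)) / (c·(d₂−d₁))
e^(−0.42×2.9) = 0.2958; e^(−0.42×4.4) = 0.1576
⟨φ⟩ = 0.46 × (0.2958 − 0.1576) / (0.42 × 1.5) = 0.46 × 0.2195 = 0.1010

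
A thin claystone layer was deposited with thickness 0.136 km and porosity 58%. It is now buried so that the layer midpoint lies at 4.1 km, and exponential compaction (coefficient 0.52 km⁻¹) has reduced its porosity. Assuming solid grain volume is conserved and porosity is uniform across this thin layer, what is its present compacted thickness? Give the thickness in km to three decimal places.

Porosity at 4.1 km: φ = 0.58·exp(−0.52×4.1) = 0.0688
Solid-volume conservation: h(1−φ) = h₀(1−φ₀) ⇒ h = h₀·(1−φ₀)/(1−φ)
h = 0.136 × (1 − 0.58)/(1 − 0.0688) = 0.136 × 0.4510 = 0.0613 km

0.061 km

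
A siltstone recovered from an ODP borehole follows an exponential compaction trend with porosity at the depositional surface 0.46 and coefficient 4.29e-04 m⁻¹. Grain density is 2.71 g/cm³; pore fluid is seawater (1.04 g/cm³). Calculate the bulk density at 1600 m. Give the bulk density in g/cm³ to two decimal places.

2.32 g/cm³

Working in km (1 km = 1000 m; c in km⁻¹ = c in m⁻¹ × 1000):
Porosity at depth: phi = 0.46·exp(−0.429×1.6) = 0.46×0.5034 = 0.2316
Bulk density: ρ_b = (1−phi)ρ_g + phi·ρ_f = 0.7684×2.71 + 0.2316×1.04
       = 2.082 + 0.241 = 2.323 g/cm³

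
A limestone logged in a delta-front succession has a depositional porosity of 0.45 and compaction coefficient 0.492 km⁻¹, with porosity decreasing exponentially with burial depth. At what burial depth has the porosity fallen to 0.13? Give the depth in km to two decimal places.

Invert Athy's law: z = ln(φ₀/φ) / c
z = ln(0.45/0.13) / 0.492 = ln(3.462) / 0.492 = 1.2417 / 0.492 = 2.524 km

2.52 km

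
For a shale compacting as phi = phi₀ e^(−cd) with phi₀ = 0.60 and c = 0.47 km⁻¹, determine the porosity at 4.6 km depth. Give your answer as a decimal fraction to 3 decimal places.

phi = phi₀·exp(−c·d) = 0.6 × exp(−0.47 × 4.6) = 0.6 × exp(−2.162)
  = 0.6 × 0.1151 = 0.0691

0.069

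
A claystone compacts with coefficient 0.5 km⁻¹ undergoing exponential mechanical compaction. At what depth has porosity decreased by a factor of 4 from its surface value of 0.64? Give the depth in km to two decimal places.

phi/phi₀ = 1/4 ⇒ exp(−c·Z) = 1/4 ⇒ Z = ln(4) / c
Z = 1.3863 / 0.5 = 2.773 km

2.77 km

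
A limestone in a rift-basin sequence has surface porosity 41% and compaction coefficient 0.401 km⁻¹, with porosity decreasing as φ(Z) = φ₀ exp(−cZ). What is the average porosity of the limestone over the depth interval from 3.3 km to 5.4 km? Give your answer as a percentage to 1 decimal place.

⟨φ⟩ = (1/(Z₂−Z₁)) ∫ φ₀ e^(−cZ) dZ = φ₀·(e^(−c·Z₁) − e^(−c·Z₂)) / (c·(Z₂−Z₁))
e^(−0.401×3.3) = 0.2663; e^(−0.401×5.4) = 0.1147
⟨φ⟩ = 0.41 × (0.2663 − 0.1147) / (0.401 × 2.1) = 0.41 × 0.1800 = 0.0738

7.4%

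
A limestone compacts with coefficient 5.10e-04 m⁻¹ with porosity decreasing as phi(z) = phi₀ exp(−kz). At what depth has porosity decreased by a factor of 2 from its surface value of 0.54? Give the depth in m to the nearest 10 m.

Working in km (1 km = 1000 m; k in km⁻¹ = k in m⁻¹ × 1000):
phi/phi₀ = 1/2 ⇒ exp(−k·z) = 1/2 ⇒ z = ln(2) / k
z = 0.6931 / 0.51 = 1.359 km

1360 m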